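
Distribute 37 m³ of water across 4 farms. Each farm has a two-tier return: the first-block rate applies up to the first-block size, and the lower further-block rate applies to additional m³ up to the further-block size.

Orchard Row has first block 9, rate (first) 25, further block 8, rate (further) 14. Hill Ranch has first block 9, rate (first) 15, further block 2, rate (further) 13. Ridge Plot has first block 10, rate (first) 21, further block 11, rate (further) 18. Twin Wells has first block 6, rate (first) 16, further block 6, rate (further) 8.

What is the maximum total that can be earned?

Rank every tier by rate: Orchard Row/T1 25 > Ridge Plot/T1 21 > Ridge Plot/T2 18 > Twin Wells/T1 16 > Hill Ranch/T1 15 > Orchard Row/T2 14 > Hill Ranch/T2 13 > Twin Wells/T2 8.
Fill Orchard Row T1 block (9 at 25) ; 28 left.
Ridge Plot T1 at 21: fill all 10 ; 18 left.
Fill Ridge Plot T2 block (11 at 18) ; 7 left.
Twin Wells T1 at 16: fill all 6 ; 1 left.
Hill Ranch T1 at 15: only 1 left, fill 1.
Total = 25×9 + 21×10 + 18×11 + 16×6 + 15×1 = 744.

744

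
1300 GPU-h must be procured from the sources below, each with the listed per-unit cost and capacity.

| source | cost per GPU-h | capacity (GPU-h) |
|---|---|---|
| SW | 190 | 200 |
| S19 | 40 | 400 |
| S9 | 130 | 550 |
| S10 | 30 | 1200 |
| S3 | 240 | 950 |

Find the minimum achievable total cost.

40000

Fill from the cheapest source first.
S10 at 30: take all 1200 GPU-h — 100 still needed.
S19 (40): take the remaining 100 — done.
S9, SW, S3: unused.
Cost = 1200×30 + 100×40 = 40000.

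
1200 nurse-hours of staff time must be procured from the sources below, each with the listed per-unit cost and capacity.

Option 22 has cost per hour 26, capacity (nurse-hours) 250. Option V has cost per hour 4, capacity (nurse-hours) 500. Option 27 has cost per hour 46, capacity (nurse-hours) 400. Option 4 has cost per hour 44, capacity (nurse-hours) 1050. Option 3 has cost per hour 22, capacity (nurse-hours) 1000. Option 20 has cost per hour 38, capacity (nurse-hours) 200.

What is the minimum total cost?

17400

Use sources in increasing cost order.
Take 500 from Option V at 4 → need 700 more.
Take 700 from Option 3 at 22 to finish.
Option 22, Option 20, Option 4, Option 27: unused.
Cost = 500×4 + 700×22 = 17400.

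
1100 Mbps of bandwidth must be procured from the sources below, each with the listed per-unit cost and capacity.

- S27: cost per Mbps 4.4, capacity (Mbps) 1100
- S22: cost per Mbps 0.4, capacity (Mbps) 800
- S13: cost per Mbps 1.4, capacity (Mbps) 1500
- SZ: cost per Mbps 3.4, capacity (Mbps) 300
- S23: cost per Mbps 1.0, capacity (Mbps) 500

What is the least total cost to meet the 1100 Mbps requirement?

620

Use sources in increasing cost order.
S22 at 0.4: take all 800 Mbps — 300 still needed.
S23 (1.0): take the remaining 300 — done.
S13, SZ, S27: unused.
Cost = 800×0.4 + 300×1.0 = 620.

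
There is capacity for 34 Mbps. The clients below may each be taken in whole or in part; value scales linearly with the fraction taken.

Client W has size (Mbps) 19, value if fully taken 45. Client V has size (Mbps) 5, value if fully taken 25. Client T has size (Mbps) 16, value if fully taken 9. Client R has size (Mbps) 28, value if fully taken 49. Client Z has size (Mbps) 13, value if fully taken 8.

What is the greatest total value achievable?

87.5

Rank by value-to-size ratio: Client V 25/5≈5, Client W 45/19≈2.37, Client R 49/28≈1.75, Client Z 8/13≈0.615, Client T 9/16≈0.562.
Client V: take in full, 5 Mbps for value 25 ; 29 left.
Take all of Client W (19 Mbps, value 45) ; 10 Mbps left.
Only 10 Mbps remain; take 10/28 of Client R for value 49×10/28 = 17.5.
Total value = 87.5.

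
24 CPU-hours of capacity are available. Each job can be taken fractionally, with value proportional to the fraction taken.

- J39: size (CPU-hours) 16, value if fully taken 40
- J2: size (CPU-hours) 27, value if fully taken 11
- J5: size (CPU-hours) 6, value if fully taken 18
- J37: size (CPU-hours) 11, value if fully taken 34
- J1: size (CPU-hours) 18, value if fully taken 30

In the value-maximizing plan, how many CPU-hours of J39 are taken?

7

Rank by value-to-size ratio: J37 34/11≈3.09, J5 18/6≈3, J39 40/16≈2.5, J1 30/18≈1.67, J2 11/27≈0.407.
All 11 CPU-hours of J37 fit (value 34) — 13 remain.
All 6 CPU-hours of J5 fit (value 18) — 7 remain.
7 CPU-hours left: a 7/16 share of J39 gives 40×7/16 = 17.5.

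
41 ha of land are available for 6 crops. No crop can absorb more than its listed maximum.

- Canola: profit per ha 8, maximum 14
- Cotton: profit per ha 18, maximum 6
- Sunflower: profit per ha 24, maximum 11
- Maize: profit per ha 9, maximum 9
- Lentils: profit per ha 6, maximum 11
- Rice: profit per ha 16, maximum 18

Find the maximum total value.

Order the crops by profit per ha: Sunflower 24 > Cotton 18 > Rice 16 > Maize 9 > Canola 8 > Lentils 6.
Sunflower takes 11 to reach its cap of 11 → 30 left.
Cotton takes 6 to reach its cap of 6 → 24 left.
Rice takes 18 to reach its cap of 18 → 6 left.
Maize has room for 9 but only 6 remain, so it gets 6.
Total = 18×6 + 24×11 + 9×6 + 16×18 = 714.

714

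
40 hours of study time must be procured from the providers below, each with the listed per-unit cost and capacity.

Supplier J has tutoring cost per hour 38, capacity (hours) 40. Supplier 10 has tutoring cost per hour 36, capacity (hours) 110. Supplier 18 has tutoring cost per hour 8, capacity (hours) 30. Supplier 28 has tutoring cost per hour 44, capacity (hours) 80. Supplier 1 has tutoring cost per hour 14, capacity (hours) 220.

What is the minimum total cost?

380

Cheapest first:
Supplier 18 (8): use full 30 — 10 hours to go.
Supplier 1 (14): take the remaining 10 — done.
Supplier 10, Supplier J, Supplier 28: unused.
Cost = 30×8 + 10×14 = 380.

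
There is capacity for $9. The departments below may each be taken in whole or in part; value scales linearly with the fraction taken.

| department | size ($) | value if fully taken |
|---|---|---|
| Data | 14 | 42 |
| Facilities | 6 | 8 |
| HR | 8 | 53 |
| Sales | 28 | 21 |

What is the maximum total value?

Sort by value density: HR 53/8≈6.62, Data 42/14≈3, Facilities 8/6≈1.33, Sales 21/28≈0.75.
Take all of HR (8 $, value 53) → 1 $ left.
Fill the last 1 $ with part of Data: 1/14 of it earns 3.
Total value = 56.

56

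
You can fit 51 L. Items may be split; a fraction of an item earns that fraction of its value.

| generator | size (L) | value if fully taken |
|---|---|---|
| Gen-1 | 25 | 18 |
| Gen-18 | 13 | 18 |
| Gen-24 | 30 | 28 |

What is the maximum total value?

Best value per unit of size first: Gen-18 18/13≈1.38, Gen-24 28/30≈0.933, Gen-1 18/25≈0.72.
Gen-18: take in full, 13 L for value 18 — 38 left.
All 30 L of Gen-24 fit (value 28) — 8 remain.
Only 8 L remain; take 8/25 of Gen-1 for value 18×8/25 = 5.76.
Total value = 51.76.

51.76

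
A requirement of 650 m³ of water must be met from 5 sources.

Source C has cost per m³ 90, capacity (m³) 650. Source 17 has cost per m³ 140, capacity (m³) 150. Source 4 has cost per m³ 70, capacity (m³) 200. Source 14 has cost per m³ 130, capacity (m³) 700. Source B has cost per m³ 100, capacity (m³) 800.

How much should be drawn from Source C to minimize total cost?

Cheapest first:
Source 4 at 70: take all 200 m³ ; 450 still needed.
Source C at 90: take 450 of its 650 ; requirement met.
Source B, Source 14, Source 17: unused.

450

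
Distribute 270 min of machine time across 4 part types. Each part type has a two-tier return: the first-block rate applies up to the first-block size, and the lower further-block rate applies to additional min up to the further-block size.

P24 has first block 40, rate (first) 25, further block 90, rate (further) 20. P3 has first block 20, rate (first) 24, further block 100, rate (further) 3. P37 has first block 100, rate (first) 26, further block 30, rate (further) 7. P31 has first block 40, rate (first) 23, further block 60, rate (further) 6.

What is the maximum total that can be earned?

6400

Order all 8 blocks by rate: P37/first 26 > P24/first 25 > P3/first 24 > P31/first 23 > P24/second 20 > P37/second 7 > P31/second 6 > P3/second 3.
Fill P37 first block (100 at 26) → 170 left.
P24/first (25): +40 → 130 left.
Fill P3 first block (20 at 24) → 110 left.
P31 first at 23: fill all 40 → 70 left.
P24/second: +70 of 90 at 20; pool empty.
Total = 26×100 + 25×40 + 24×20 + 23×40 + 20×70 = 6400.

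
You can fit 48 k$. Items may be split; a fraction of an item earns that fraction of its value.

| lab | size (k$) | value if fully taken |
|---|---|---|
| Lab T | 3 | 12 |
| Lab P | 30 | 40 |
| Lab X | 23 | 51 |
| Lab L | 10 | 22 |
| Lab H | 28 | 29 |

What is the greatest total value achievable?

Best value per unit of size first: Lab T 12/3≈4, Lab X 51/23≈2.22, Lab L 22/10≈2.2, Lab P 40/30≈1.33, Lab H 29/28≈1.04.
Take all of Lab T (3 k$, value 12) — 45 k$ left.
All 23 k$ of Lab X fit (value 51) — 22 remain.
Take all of Lab L (10 k$, value 22) — 12 k$ left.
Only 12 k$ remain; take 12/30 of Lab P for value 40×12/30 = 16.
Total value = 101.

101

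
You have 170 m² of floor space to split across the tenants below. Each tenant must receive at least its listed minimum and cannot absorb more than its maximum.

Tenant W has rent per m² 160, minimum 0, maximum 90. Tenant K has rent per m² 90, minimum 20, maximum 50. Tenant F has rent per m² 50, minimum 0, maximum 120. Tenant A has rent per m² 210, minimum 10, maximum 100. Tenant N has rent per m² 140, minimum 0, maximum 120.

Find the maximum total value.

Meeting every minimum uses 0+20+0+10+0 = 30 m², leaving 140.
Order the tenants by rent per m²: Tenant A 210 > Tenant W 160 > Tenant N 140 > Tenant K 90 > Tenant F 50.
Tenant A takes 90 more to reach its cap of 100 — 50 left.
Tenant W: +50 (room for 90) → 50. Pool exhausted.
Total = 160×50 + 90×20 + 210×100 = 30800.

30800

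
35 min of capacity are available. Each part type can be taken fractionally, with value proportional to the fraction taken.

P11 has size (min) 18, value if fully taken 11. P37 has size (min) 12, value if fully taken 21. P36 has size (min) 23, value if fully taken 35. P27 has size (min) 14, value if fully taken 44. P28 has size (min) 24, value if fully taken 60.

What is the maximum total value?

Sort by value density: P27 44/14≈3.14, P28 60/24≈2.5, P37 21/12≈1.75, P36 35/23≈1.52, P11 11/18≈0.611.
Take all of P27 (14 min, value 44) → 21 min left.
Fill the last 21 min with part of P28: 21/24 of it earns 52.5.
Total value = 96.5.

96.5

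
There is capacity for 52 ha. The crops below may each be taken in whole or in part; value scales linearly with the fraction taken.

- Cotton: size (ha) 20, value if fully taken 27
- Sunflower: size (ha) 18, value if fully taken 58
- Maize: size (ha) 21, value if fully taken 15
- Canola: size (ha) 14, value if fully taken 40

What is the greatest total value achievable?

125

Rank by value-to-size ratio: Sunflower 58/18≈3.22, Canola 40/14≈2.86, Cotton 27/20≈1.35, Maize 15/21≈0.714.
Take all of Sunflower (18 ha, value 58) — 34 ha left.
Canola: take in full, 14 ha for value 40 — 20 left.
Cotton: take in full, 20 ha for value 27 — 0 left.
Total value = 125.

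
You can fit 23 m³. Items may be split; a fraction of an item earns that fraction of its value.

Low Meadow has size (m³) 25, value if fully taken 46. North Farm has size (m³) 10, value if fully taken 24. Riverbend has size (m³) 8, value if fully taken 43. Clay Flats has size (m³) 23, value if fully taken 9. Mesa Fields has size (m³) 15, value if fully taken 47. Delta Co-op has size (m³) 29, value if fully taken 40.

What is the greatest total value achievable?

Rank by value-to-size ratio: Riverbend 43/8≈5.38, Mesa Fields 47/15≈3.13, North Farm 24/10≈2.4, Low Meadow 46/25≈1.84, Delta Co-op 40/29≈1.38, Clay Flats 9/23≈0.391.
Riverbend: take in full, 8 m³ for value 43 ; 15 left.
Mesa Fields: take in full, 15 m³ for value 47 ; 0 left.
Total value = 90.

90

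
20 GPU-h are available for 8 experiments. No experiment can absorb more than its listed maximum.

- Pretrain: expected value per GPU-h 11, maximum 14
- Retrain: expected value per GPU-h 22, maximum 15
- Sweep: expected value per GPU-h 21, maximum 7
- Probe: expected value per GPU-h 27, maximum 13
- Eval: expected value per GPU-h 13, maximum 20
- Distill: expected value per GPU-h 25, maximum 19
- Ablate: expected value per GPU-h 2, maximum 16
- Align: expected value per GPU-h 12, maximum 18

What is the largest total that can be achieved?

Rank by expected value per GPU-h: Probe 27 > Distill 25 > Retrain 22 > Sweep 21 > Eval 13 > Align 12 > Pretrain 11 > Ablate 2.
Give Probe 13 to hit its cap of 13 ; 7 left.
Only 7 left; Distill takes them to reach 7.
Total = 27×13 + 25×7 = 526.

526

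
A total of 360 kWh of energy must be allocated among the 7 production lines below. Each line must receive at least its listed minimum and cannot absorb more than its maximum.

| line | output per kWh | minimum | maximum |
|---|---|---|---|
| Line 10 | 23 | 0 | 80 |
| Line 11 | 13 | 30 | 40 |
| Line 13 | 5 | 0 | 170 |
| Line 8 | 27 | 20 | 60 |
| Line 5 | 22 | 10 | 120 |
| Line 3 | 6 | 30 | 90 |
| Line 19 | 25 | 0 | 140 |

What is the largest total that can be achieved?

Meeting every minimum uses 0+30+0+20+10+30+0 = 90 kWh, leaving 270.
Order the production lines by output per kWh: Line 8 27 > Line 19 25 > Line 10 23 > Line 5 22 > Line 11 13 > Line 3 6 > Line 13 5.
Give Line 8 40 more to hit its cap of 60 — 230 left.
Line 19 takes 140 more to reach its cap of 140 — 90 left.
Give Line 10 80 more to hit its cap of 80 — 10 left.
Only 10 left; Line 5 takes them to reach 20.
Total = 23×80 + 13×30 + 27×60 + 22×20 + 6×30 + 25×140 = 7970.

7970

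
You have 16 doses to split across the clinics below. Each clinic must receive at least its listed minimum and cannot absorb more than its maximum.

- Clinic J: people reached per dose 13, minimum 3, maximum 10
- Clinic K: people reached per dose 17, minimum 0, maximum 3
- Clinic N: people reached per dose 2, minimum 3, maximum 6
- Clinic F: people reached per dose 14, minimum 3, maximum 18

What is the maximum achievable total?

Meeting every minimum uses 3+0+3+3 = 9 doses, leaving 7.
Rank by people reached per dose: Clinic K 17 > Clinic F 14 > Clinic J 13 > Clinic N 2.
Give Clinic K 3 more to hit its cap of 3 → 4 left.
Clinic F: +4 (room for 15) → 7. Pool exhausted.
Total = 13×3 + 17×3 + 2×3 + 14×7 = 194.

194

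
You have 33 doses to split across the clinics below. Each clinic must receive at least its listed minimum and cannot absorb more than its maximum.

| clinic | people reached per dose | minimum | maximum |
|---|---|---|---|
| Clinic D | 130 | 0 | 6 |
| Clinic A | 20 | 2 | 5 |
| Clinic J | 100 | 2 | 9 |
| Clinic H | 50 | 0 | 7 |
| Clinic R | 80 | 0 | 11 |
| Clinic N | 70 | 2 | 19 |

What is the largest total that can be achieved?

Meeting every minimum uses 0+2+2+0+0+2 = 6 doses, leaving 27.
Rank by people reached per dose: Clinic D 130 > Clinic J 100 > Clinic R 80 > Clinic N 70 > Clinic H 50 > Clinic A 20.
Clinic D: +6 to 6 (cap) — 21 left.
Clinic J: +7 to 9 (cap) — 14 left.
Clinic R: +11 to 11 (cap) — 3 left.
Clinic N has room for 17 more but only 3 remain, so it gets 5.
Total = 130×6 + 20×2 + 100×9 + 80×11 + 70×5 = 2950.

2950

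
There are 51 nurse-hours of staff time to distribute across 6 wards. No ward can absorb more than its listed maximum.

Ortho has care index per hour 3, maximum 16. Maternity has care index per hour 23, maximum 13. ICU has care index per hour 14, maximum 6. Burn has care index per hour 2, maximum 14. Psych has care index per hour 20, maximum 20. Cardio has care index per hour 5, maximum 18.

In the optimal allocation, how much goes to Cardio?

12

Order the wards by care index per hour: Maternity 23 > Psych 20 > ICU 14 > Cardio 5 > Ortho 3 > Burn 2.
Maternity: +13 to 13 (cap) — 38 left.
Psych takes 20 to reach its cap of 20 — 18 left.
ICU takes 6 to reach its cap of 6 — 12 left.
Cardio has room for 18 but only 12 remain, so it gets 12.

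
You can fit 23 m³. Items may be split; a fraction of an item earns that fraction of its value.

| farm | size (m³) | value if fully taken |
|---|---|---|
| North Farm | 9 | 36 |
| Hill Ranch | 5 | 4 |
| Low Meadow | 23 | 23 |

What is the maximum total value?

50

Rank by value-to-size ratio: North Farm 36/9≈4, Low Meadow 23/23≈1, Hill Ranch 4/5≈0.8.
Take all of North Farm (9 m³, value 36) — 14 m³ left.
14 m³ left: a 14/23 share of Low Meadow gives 23×14/23 = 14.
Total value = 50.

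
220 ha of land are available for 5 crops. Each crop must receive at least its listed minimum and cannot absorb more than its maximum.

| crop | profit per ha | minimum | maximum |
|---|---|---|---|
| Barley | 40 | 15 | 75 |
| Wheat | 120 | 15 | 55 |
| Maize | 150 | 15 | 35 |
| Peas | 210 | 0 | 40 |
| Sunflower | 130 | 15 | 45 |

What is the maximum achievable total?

Meeting every minimum uses 15+15+15+0+15 = 60 ha, leaving 160.
Highest profit per ha first: Peas 210 > Maize 150 > Sunflower 130 > Wheat 120 > Barley 40.
Give Peas 40 more to hit its cap of 40 — 120 left.
Maize takes 20 more to reach its cap of 35 — 100 left.
Sunflower: +30 to 45 (cap) — 70 left.
Wheat takes 40 more to reach its cap of 55 — 30 left.
Barley has room for 60 more but only 30 remain, so it gets 45.
Total = 40×45 + 120×55 + 150×35 + 210×40 + 130×45 = 27900.

27900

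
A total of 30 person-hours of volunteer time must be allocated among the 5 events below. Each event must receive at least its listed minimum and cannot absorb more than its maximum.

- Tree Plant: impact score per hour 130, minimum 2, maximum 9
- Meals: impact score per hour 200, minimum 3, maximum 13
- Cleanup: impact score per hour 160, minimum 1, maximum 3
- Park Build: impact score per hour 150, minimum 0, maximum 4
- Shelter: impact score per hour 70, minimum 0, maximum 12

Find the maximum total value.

Meeting every minimum uses 2+3+1+0+0 = 6 person-hours, leaving 24.
Order the events by impact score per hour: Meals 200 > Cleanup 160 > Park Build 150 > Tree Plant 130 > Shelter 70.
Meals takes 10 more to reach its cap of 13 → 14 left.
Cleanup: +2 to 3 (cap) → 12 left.
Park Build takes 4 more to reach its cap of 4 → 8 left.
Tree Plant: +7 to 9 (cap) → 1 left.
Shelter has room for 12 more but only 1 remain, so it gets 1.
Total = 130×9 + 200×13 + 160×3 + 150×4 + 70×1 = 4920.

4920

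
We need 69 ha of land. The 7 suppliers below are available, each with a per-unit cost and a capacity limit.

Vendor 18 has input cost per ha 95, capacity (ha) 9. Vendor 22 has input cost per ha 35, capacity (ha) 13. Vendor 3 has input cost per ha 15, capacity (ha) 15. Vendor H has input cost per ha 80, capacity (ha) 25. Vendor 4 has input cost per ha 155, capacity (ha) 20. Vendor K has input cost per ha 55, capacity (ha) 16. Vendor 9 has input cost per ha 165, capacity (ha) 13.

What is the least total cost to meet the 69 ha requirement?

3560

Cheapest first:
Take 15 from Vendor 3 at 15 — need 54 more.
Vendor 22 (35): use full 13 — 41 ha to go.
Vendor K at 55: take all 16 ha — 25 still needed.
Vendor H (80): use full 25 — 0 ha to go.
Vendor 18, Vendor 4, Vendor 9: unused.
Cost = 15×15 + 13×35 + 16×55 + 25×80 = 3560.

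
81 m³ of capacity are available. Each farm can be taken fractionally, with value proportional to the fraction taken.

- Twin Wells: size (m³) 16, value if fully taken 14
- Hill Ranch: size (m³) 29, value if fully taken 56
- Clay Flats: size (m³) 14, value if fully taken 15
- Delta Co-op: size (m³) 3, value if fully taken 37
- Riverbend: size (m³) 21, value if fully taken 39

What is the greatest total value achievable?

Rank by value-to-size ratio: Delta Co-op 37/3≈12.3, Hill Ranch 56/29≈1.93, Riverbend 39/21≈1.86, Clay Flats 15/14≈1.07, Twin Wells 14/16≈0.875.
All 3 m³ of Delta Co-op fit (value 37) ; 78 remain.
All 29 m³ of Hill Ranch fit (value 56) ; 49 remain.
Riverbend: take in full, 21 m³ for value 39 ; 28 left.
Clay Flats: take in full, 14 m³ for value 15 ; 14 left.
Only 14 m³ remain; take 14/16 of Twin Wells for value 14×14/16 = 12.25.
Total value = 159.25.

159.25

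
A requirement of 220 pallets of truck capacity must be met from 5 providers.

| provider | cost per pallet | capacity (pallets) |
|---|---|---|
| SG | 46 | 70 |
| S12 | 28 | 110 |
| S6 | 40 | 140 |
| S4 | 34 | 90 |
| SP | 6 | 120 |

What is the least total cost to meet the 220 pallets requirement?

Fill from the cheapest provider first.
SP at 6: take all 120 pallets — 100 still needed.
S12 (28): take the remaining 100 — done.
S4, S6, SG: unused.
Cost = 120×6 + 100×28 = 3520.

3520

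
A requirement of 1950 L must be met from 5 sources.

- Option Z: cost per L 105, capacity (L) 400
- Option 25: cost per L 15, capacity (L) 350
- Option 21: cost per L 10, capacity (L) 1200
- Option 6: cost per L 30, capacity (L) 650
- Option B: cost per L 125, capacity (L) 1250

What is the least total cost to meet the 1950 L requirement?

29250

Cheapest first:
Take 1200 from Option 21 at 10 — need 750 more.
Take 350 from Option 25 at 15 — need 400 more.
Option 6 (30): take the remaining 400 — done.
Option Z, Option B: unused.
Cost = 1200×10 + 350×15 + 400×30 = 29250.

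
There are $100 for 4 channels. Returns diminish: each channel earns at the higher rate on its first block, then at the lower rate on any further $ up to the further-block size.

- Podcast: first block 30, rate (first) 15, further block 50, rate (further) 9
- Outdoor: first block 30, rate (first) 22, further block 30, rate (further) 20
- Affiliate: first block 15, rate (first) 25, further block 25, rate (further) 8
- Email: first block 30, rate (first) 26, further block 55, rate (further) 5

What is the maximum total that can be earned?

Rank every tier by rate: Email/first 26 > Affiliate/first 25 > Outdoor/first 22 > Outdoor/second 20 > Podcast/first 15 > Podcast/second 9 > Affiliate/second 8 > Email/second 5.
Email first at 26: fill all 30 → 70 left.
Affiliate first at 25: fill all 15 → 55 left.
Outdoor first at 22: fill all 30 → 25 left.
Outdoor second at 20: only 25 left, fill 25.
Total = 26×30 + 25×15 + 22×30 + 20×25 = 2315.

2315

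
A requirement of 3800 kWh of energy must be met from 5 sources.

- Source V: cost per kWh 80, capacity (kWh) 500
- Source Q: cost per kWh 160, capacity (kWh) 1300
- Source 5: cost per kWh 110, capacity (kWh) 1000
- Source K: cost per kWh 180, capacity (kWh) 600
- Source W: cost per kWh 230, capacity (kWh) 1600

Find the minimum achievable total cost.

Cheapest first:
Take 500 from Source V at 80 — need 3300 more.
Source 5 at 110: take all 1000 kWh — 2300 still needed.
Take 1300 from Source Q at 160 — need 1000 more.
Source K at 180: take all 600 kWh — 400 still needed.
Source W at 230: take 400 of its 1600 — requirement met.
Cost = 500×80 + 1000×110 + 1300×160 + 600×180 + 400×230 = 558000.

558000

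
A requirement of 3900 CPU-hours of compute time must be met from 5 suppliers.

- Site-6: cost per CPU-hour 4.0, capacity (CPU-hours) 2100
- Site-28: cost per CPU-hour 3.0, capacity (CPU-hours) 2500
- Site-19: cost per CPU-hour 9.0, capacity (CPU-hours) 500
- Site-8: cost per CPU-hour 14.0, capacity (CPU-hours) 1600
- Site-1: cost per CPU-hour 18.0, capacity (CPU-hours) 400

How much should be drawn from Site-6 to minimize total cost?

Cheapest first:
Take 2500 from Site-28 at 3.0 → need 1400 more.
Take 1400 from Site-6 at 4.0 to finish.
Site-19, Site-8, Site-1: unused.

1400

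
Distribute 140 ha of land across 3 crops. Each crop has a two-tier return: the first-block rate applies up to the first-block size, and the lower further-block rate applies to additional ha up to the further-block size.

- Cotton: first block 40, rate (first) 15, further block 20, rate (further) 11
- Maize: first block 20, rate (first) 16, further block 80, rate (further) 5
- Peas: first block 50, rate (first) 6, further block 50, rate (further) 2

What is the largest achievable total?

Rank every tier by rate: Maize/tier1 16 > Cotton/tier1 15 > Cotton/tier2 11 > Peas/tier1 6 > Maize/tier2 5 > Peas/tier2 2.
Fill Maize tier1 block (20 at 16) ; 120 left.
Fill Cotton tier1 block (40 at 15) ; 80 left.
Cotton/tier2 (11): +20 ; 60 left.
Peas/tier1 (6): +50 ; 10 left.
10 remain; put them into Maize tier2 at 5.
Total = 16×20 + 15×40 + 11×20 + 6×50 + 5×10 = 1490.

1490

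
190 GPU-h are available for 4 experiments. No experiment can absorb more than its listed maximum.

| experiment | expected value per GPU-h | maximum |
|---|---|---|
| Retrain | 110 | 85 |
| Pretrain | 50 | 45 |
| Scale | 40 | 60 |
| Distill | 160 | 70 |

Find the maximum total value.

22300

Highest expected value per GPU-h first: Distill 160 > Retrain 110 > Pretrain 50 > Scale 40.
Distill: +70 to 70 (cap) — 120 left.
Retrain takes 85 to reach its cap of 85 — 35 left.
Only 35 left; Pretrain takes them to reach 35.
Total = 110×85 + 50×35 + 160×70 = 22300.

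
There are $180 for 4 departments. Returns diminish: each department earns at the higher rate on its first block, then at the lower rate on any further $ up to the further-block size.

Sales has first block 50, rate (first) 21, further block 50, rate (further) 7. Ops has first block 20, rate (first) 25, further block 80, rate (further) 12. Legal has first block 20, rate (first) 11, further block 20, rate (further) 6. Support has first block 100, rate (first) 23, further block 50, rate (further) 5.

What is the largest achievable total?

3970

Order all 8 blocks by rate: Ops/T1 25 > Support/T1 23 > Sales/T1 21 > Ops/T2 12 > Legal/T1 11 > Sales/T2 7 > Legal/T2 6 > Support/T2 5.
Ops T1 at 25: fill all 20 → 160 left.
Support T1 at 23: fill all 100 → 60 left.
Fill Sales T1 block (50 at 21) → 10 left.
Ops T2 at 12: only 10 left, fill 10.
Total = 25×20 + 23×100 + 21×50 + 12×10 = 3970.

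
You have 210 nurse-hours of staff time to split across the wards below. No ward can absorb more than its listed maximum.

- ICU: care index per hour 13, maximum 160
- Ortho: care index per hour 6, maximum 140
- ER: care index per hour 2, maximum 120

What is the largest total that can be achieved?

2380

Highest care index per hour first: ICU 13 > Ortho 6 > ER 2.
Give ICU 160 to hit its cap of 160 — 50 left.
Ortho: +50 (room for 140) → 50. Pool exhausted.
Total = 13×160 + 6×50 = 2380.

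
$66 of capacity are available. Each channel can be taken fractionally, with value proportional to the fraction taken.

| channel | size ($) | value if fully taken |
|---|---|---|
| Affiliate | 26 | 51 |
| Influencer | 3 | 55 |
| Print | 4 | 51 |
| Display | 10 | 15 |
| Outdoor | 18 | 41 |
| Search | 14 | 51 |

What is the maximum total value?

250.5

Best value per unit of size first: Influencer 55/3≈18.3, Print 51/4≈12.8, Search 51/14≈3.64, Outdoor 41/18≈2.28, Affiliate 51/26≈1.96, Display 15/10≈1.5.
Influencer: take in full, 3 $ for value 55 → 63 left.
Take all of Print (4 $, value 51) → 59 $ left.
All 14 $ of Search fit (value 51) → 45 remain.
Outdoor: take in full, 18 $ for value 41 → 27 left.
Affiliate: take in full, 26 $ for value 51 → 1 left.
1 $ left: a 1/10 share of Display gives 15×1/10 = 1.5.
Total value = 250.5.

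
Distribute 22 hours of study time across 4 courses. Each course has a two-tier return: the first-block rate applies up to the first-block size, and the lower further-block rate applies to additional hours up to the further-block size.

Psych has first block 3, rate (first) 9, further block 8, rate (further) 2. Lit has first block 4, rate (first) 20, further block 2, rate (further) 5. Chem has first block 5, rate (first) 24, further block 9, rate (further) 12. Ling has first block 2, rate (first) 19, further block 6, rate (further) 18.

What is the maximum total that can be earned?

Treat each block as its own option and order by rate: Chem/T1 24 > Lit/T1 20 > Ling/T1 19 > Ling/T2 18 > Chem/T2 12 > Psych/T1 9 > Lit/T2 5 > Psych/T2 2.
Chem/T1 (24): +5 — 17 left.
Lit T1 at 20: fill all 4 — 13 left.
Fill Ling T1 block (2 at 19) — 11 left.
Ling T2 at 18: fill all 6 — 5 left.
Chem/T2: +5 of 9 at 12; pool empty.
Total = 24×5 + 20×4 + 19×2 + 18×6 + 12×5 = 406.

406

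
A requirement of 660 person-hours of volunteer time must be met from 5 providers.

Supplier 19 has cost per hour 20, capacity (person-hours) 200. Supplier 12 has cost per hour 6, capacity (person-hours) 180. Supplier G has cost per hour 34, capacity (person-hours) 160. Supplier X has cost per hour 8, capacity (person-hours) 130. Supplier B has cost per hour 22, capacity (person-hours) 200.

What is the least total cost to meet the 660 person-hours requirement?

Fill from the cheapest provider first.
Take 180 from Supplier 12 at 6 — need 480 more.
Take 130 from Supplier X at 8 — need 350 more.
Supplier 19 (20): use full 200 — 150 person-hours to go.
Take 150 from Supplier B at 22 to finish.
Supplier G: unused.
Cost = 180×6 + 130×8 + 200×20 + 150×22 = 9420.

9420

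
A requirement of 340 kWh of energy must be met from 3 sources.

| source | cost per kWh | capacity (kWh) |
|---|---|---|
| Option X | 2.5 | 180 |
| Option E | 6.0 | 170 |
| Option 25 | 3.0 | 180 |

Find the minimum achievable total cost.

Fill from the cheapest source first.
Option X (2.5): use full 180 — 160 kWh to go.
Option 25 at 3.0: take 160 of its 180 — requirement met.
Option E: unused.
Cost = 180×2.5 + 160×3.0 = 930.

930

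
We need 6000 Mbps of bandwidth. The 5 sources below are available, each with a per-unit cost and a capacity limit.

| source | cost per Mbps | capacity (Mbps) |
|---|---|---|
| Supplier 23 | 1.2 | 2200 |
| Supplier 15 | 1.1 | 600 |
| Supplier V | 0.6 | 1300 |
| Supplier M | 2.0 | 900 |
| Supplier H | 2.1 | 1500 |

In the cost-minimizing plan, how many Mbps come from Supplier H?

1000

Fill from the cheapest source first.
Supplier V (0.6): use full 1300 ; 4700 Mbps to go.
Supplier 15 (1.1): use full 600 ; 4100 Mbps to go.
Supplier 23 at 1.2: take all 2200 Mbps ; 1900 still needed.
Supplier M (2.0): use full 900 ; 1000 Mbps to go.
Take 1000 from Supplier H at 2.1 to finish.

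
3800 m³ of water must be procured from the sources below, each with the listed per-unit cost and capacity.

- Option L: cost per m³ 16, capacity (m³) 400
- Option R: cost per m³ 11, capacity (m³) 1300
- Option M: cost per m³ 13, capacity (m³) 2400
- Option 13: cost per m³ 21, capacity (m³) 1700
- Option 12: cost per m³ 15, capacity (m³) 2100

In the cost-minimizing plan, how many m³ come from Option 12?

Fill from the cheapest source first.
Option R (11): use full 1300 — 2500 m³ to go.
Take 2400 from Option M at 13 — need 100 more.
Take 100 from Option 12 at 15 to finish.
Option L, Option 13: unused.

100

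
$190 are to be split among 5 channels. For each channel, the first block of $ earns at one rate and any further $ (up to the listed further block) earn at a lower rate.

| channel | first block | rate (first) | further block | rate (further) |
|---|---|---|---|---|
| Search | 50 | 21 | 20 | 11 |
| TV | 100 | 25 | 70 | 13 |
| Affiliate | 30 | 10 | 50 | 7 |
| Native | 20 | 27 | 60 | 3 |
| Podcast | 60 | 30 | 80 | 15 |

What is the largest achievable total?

5050

Rank every tier by rate: Podcast/T1 30 > Native/T1 27 > TV/T1 25 > Search/T1 21 > Podcast/T2 15 > TV/T2 13 > Search/T2 11 > Affiliate/T1 10 > Affiliate/T2 7 > Native/T2 3.
Fill Podcast T1 block (60 at 30) ; 130 left.
Fill Native T1 block (20 at 27) ; 110 left.
Fill TV T1 block (100 at 25) ; 10 left.
10 remain; put them into Search T1 at 21.
Total = 30×60 + 27×20 + 25×100 + 21×10 = 5050.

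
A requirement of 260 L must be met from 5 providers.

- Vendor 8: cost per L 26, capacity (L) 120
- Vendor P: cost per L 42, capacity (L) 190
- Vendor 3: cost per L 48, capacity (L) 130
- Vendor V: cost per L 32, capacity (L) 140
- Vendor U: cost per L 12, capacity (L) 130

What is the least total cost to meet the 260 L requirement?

Cheapest first:
Vendor U (12): use full 130 ; 130 L to go.
Vendor 8 (26): use full 120 ; 10 L to go.
Vendor V (32): take the remaining 10 ; done.
Vendor P, Vendor 3: unused.
Cost = 130×12 + 120×26 + 10×32 = 5000.

5000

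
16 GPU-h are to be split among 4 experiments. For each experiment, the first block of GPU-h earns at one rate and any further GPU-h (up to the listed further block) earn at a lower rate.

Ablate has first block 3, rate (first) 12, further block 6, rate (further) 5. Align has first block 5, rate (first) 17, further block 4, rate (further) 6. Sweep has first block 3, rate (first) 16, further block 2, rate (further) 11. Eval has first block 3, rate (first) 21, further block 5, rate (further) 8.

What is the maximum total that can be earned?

254

Rank every tier by rate: Eval/T1 21 > Align/T1 17 > Sweep/T1 16 > Ablate/T1 12 > Sweep/T2 11 > Eval/T2 8 > Align/T2 6 > Ablate/T2 5.
Fill Eval T1 block (3 at 21) — 13 left.
Align/T1 (17): +5 — 8 left.
Sweep/T1 (16): +3 — 5 left.
Ablate/T1 (12): +3 — 2 left.
Fill Sweep T2 block (2 at 11) — 0 left.
Total = 21×3 + 17×5 + 16×3 + 12×3 + 11×2 = 254.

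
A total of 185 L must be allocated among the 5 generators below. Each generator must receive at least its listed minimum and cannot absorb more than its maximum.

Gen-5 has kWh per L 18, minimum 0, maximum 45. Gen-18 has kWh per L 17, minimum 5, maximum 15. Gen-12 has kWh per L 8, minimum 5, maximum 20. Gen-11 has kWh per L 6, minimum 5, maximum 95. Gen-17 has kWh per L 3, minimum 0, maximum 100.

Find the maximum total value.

Meeting every minimum uses 0+5+5+5+0 = 15 L, leaving 170.
Rank by kWh per L: Gen-5 18 > Gen-18 17 > Gen-12 8 > Gen-11 6 > Gen-17 3.
Gen-5: +45 to 45 (cap) — 125 left.
Gen-18 takes 10 more to reach its cap of 15 — 115 left.
Gen-12 takes 15 more to reach its cap of 20 — 100 left.
Give Gen-11 90 more to hit its cap of 95 — 10 left.
Gen-17: +10 (room for 100) → 10. Pool exhausted.
Total = 18×45 + 17×15 + 8×20 + 6×95 + 3×10 = 1825.

1825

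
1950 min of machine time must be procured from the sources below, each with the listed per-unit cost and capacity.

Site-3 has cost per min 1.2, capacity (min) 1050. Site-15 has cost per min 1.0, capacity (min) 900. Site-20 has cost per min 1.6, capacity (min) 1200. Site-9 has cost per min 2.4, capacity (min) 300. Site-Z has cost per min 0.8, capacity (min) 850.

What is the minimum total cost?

1820

Use sources in increasing cost order.
Site-Z at 0.8: take all 850 min — 1100 still needed.
Site-15 (1.0): use full 900 — 200 min to go.
Site-3 (1.2): take the remaining 200 — done.
Site-20, Site-9: unused.
Cost = 850×0.8 + 900×1.0 + 200×1.2 = 1820.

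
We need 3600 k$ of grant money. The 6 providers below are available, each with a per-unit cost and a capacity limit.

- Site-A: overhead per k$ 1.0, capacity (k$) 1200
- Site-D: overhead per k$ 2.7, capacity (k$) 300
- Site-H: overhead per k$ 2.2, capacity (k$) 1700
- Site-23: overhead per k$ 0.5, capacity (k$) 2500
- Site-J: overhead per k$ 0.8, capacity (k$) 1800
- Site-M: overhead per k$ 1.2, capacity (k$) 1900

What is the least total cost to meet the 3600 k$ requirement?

Fill from the cheapest provider first.
Site-23 at 0.5: take all 2500 k$ ; 1100 still needed.
Take 1100 from Site-J at 0.8 to finish.
Site-A, Site-M, Site-H, Site-D: unused.
Cost = 2500×0.5 + 1100×0.8 = 2130.

2130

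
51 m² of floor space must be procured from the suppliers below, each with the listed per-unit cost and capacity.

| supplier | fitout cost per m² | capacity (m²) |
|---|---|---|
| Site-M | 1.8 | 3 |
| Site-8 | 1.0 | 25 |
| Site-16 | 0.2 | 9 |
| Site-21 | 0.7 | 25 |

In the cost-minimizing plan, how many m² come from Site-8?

17

Fill from the cheapest supplier first.
Take 9 from Site-16 at 0.2 — need 42 more.
Site-21 at 0.7: take all 25 m² — 17 still needed.
Take 17 from Site-8 at 1.0 to finish.
Site-M: unused.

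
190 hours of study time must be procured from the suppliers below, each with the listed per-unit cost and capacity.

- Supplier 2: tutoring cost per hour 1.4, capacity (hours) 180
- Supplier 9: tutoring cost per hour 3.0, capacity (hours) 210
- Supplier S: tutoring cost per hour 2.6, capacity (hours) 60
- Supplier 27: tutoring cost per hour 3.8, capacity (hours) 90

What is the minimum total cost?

278

Use suppliers in increasing cost order.
Take 180 from Supplier 2 at 1.4 — need 10 more.
Supplier S (2.6): take the remaining 10 — done.
Supplier 9, Supplier 27: unused.
Cost = 180×1.4 + 10×2.6 = 278.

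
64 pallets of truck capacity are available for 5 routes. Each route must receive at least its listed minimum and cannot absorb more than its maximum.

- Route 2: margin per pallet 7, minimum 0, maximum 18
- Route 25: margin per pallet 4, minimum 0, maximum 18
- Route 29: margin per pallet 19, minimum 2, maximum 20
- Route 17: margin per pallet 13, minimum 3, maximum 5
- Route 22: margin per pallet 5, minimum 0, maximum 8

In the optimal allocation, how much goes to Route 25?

13

Meeting every minimum uses 0+0+2+3+0 = 5 pallets, leaving 59.
Rank by margin per pallet: Route 29 19 > Route 17 13 > Route 2 7 > Route 22 5 > Route 25 4.
Give Route 29 18 more to hit its cap of 20 → 41 left.
Give Route 17 2 more to hit its cap of 5 → 39 left.
Give Route 2 18 more to hit its cap of 18 → 21 left.
Route 22 takes 8 more to reach its cap of 8 → 13 left.
Route 25: +13 (room for 18) → 13. Pool exhausted.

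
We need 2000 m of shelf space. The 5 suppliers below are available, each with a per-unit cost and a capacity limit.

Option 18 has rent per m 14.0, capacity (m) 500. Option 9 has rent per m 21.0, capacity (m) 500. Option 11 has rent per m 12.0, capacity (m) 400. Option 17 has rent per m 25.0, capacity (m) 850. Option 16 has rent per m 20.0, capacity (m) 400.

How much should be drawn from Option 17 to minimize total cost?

Fill from the cheapest supplier first.
Option 11 (12.0): use full 400 → 1600 m to go.
Option 18 at 14.0: take all 500 m → 1100 still needed.
Option 16 (20.0): use full 400 → 700 m to go.
Take 500 from Option 9 at 21.0 → need 200 more.
Option 17 at 25.0: take 200 of its 850 → requirement met.

200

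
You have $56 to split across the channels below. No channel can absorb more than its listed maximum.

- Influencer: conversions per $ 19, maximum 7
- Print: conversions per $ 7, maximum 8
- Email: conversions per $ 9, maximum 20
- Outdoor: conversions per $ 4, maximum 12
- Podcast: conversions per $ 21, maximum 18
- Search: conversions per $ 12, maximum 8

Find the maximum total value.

808

Highest conversions per $ first: Podcast 21 > Influencer 19 > Search 12 > Email 9 > Print 7 > Outdoor 4.
Podcast: +18 to 18 (cap) — 38 left.
Influencer takes 7 to reach its cap of 7 — 31 left.
Give Search 8 to hit its cap of 8 — 23 left.
Email takes 20 to reach its cap of 20 — 3 left.
Only 3 left; Print takes them to reach 3.
Total = 19×7 + 7×3 + 9×20 + 21×18 + 12×8 = 808.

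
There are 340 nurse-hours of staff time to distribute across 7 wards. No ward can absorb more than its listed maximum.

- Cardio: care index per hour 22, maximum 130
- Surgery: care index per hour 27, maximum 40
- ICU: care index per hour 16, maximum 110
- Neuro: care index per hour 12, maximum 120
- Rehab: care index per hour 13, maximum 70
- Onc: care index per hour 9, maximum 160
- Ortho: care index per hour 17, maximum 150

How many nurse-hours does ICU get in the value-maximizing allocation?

20

Order the wards by care index per hour: Surgery 27 > Cardio 22 > Ortho 17 > ICU 16 > Rehab 13 > Neuro 12 > Onc 9.
Surgery: +40 to 40 (cap) ; 300 left.
Cardio: +130 to 130 (cap) ; 170 left.
Ortho: +150 to 150 (cap) ; 20 left.
ICU: +20 (room for 110) → 20. Pool exhausted.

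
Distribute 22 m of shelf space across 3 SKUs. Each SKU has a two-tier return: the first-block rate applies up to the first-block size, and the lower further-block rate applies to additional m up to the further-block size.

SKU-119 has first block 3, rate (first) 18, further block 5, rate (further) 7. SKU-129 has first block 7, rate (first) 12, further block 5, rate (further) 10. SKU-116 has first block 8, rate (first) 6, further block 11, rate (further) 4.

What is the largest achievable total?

235

Order all 6 blocks by rate: SKU-119/first 18 > SKU-129/first 12 > SKU-129/second 10 > SKU-119/second 7 > SKU-116/first 6 > SKU-116/second 4.
SKU-119 first at 18: fill all 3 — 19 left.
Fill SKU-129 first block (7 at 12) — 12 left.
SKU-129/second (10): +5 — 7 left.
Fill SKU-119 second block (5 at 7) — 2 left.
2 remain; put them into SKU-116 first at 6.
Total = 18×3 + 12×7 + 10×5 + 7×5 + 6×2 = 235.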